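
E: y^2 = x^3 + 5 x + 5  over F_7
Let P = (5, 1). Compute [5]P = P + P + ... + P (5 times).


k = 5 = 101_2 (binary, LSB first: 101)
Double-and-add from P = (5, 1):
  bit 0 = 1: acc = O + (5, 1) = (5, 1)
  bit 1 = 0: acc unchanged = (5, 1)
  bit 2 = 1: acc = (5, 1) + (2, 4) = (1, 2)

5P = (1, 2)


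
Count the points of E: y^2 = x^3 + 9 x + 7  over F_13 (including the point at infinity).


For each x in F_13, count y with y^2 = x^3 + 9 x + 7 mod 13:
  x = 1: RHS = 4, y in [2, 11]  -> 2 point(s)
  x = 3: RHS = 9, y in [3, 10]  -> 2 point(s)
  x = 4: RHS = 3, y in [4, 9]  -> 2 point(s)
  x = 6: RHS = 4, y in [2, 11]  -> 2 point(s)
  x = 7: RHS = 10, y in [6, 7]  -> 2 point(s)
  x = 12: RHS = 10, y in [6, 7]  -> 2 point(s)
Affine points: 12. Add the point at infinity: total = 13.

#E(F_13) = 13


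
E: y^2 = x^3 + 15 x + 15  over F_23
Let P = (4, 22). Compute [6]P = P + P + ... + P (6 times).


k = 6 = 110_2 (binary, LSB first: 011)
Double-and-add from P = (4, 22):
  bit 0 = 0: acc unchanged = O
  bit 1 = 1: acc = O + (1, 10) = (1, 10)
  bit 2 = 1: acc = (1, 10) + (11, 4) = (4, 1)

6P = (4, 1)


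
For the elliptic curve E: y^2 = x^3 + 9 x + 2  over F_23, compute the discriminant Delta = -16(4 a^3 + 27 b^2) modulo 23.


4 a^3 + 27 b^2 = 4*9^3 + 27*2^2 = 2916 + 108 = 3024
Delta = -16 * (3024) = -48384
Delta mod 23 = 8

Delta = 8 (mod 23)


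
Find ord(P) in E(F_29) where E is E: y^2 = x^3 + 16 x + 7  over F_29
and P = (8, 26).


Compute successive multiples of P until we hit O:
  1P = (8, 26)
  2P = (0, 6)
  3P = (20, 2)
  4P = (5, 26)
  5P = (16, 3)
  6P = (11, 8)
  7P = (17, 28)
  8P = (13, 18)
  ... (continuing to 38P)
  38P = O

ord(P) = 38


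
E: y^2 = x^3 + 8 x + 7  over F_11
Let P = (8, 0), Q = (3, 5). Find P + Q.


P != Q, so use the chord formula.
s = (y2 - y1) / (x2 - x1) = (5) / (6) mod 11 = 10
x3 = s^2 - x1 - x2 mod 11 = 10^2 - 8 - 3 = 1
y3 = s (x1 - x3) - y1 mod 11 = 10 * (8 - 1) - 0 = 4

P + Q = (1, 4)


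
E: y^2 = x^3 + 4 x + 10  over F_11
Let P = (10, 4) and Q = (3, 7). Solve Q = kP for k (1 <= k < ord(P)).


Enumerate multiples of P until we hit Q = (3, 7):
  1P = (10, 4)
  2P = (5, 10)
  3P = (8, 9)
  4P = (2, 9)
  5P = (3, 4)
  6P = (9, 7)
  7P = (1, 2)
  8P = (1, 9)
  9P = (9, 4)
  10P = (3, 7)
Match found at i = 10.

k = 10


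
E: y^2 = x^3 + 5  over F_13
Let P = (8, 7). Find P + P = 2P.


Doubling: s = (3 x1^2 + a) / (2 y1)
s = (3*8^2 + 0) / (2*7) mod 13 = 10
x3 = s^2 - 2 x1 mod 13 = 10^2 - 2*8 = 6
y3 = s (x1 - x3) - y1 mod 13 = 10 * (8 - 6) - 7 = 0

2P = (6, 0)


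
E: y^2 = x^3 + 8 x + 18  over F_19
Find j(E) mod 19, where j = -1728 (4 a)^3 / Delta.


Delta = -16(4 a^3 + 27 b^2) mod 19 = 12
-1728 * (4 a)^3 = -1728 * (4*8)^3 mod 19 = 12
j = 12 * 12^(-1) mod 19 = 1

j = 1 (mod 19)


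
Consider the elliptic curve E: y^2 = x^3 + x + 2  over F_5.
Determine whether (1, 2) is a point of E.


Check whether y^2 = x^3 + 1 x + 2 (mod 5) for (x, y) = (1, 2).
LHS: y^2 = 2^2 mod 5 = 4
RHS: x^3 + 1 x + 2 = 1^3 + 1*1 + 2 mod 5 = 4
LHS = RHS

Yes, on the curve


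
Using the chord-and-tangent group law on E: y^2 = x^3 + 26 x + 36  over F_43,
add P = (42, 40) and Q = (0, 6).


P != Q, so use the chord formula.
s = (y2 - y1) / (x2 - x1) = (9) / (1) mod 43 = 9
x3 = s^2 - x1 - x2 mod 43 = 9^2 - 42 - 0 = 39
y3 = s (x1 - x3) - y1 mod 43 = 9 * (42 - 39) - 40 = 30

P + Q = (39, 30)


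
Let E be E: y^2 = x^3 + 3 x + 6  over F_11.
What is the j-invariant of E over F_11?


Delta = -16(4 a^3 + 27 b^2) mod 11 = 1
-1728 * (4 a)^3 = -1728 * (4*3)^3 mod 11 = 10
j = 10 * 1^(-1) mod 11 = 10

j = 10 (mod 11)


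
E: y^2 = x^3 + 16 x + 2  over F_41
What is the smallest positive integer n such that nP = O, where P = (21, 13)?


Compute successive multiples of P until we hit O:
  1P = (21, 13)
  2P = (17, 29)
  3P = (19, 20)
  4P = (3, 6)
  5P = (15, 3)
  6P = (26, 6)
  7P = (14, 10)
  8P = (2, 1)
  ... (continuing to 51P)
  51P = O

ord(P) = 51


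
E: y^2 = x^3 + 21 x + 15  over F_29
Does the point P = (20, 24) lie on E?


Check whether y^2 = x^3 + 21 x + 15 (mod 29) for (x, y) = (20, 24).
LHS: y^2 = 24^2 mod 29 = 25
RHS: x^3 + 21 x + 15 = 20^3 + 21*20 + 15 mod 29 = 25
LHS = RHS

Yes, on the curve


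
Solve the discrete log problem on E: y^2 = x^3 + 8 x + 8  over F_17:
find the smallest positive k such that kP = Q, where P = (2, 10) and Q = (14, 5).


Enumerate multiples of P until we hit Q = (14, 5):
  1P = (2, 10)
  2P = (14, 12)
  3P = (10, 0)
  4P = (14, 5)
Match found at i = 4.

k = 4


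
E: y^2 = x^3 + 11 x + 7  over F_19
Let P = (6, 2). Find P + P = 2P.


Doubling: s = (3 x1^2 + a) / (2 y1)
s = (3*6^2 + 11) / (2*2) mod 19 = 6
x3 = s^2 - 2 x1 mod 19 = 6^2 - 2*6 = 5
y3 = s (x1 - x3) - y1 mod 19 = 6 * (6 - 5) - 2 = 4

2P = (5, 4)


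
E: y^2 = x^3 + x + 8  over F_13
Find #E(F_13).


For each x in F_13, count y with y^2 = x^3 + 1 x + 8 mod 13:
  x = 1: RHS = 10, y in [6, 7]  -> 2 point(s)
  x = 3: RHS = 12, y in [5, 8]  -> 2 point(s)
  x = 6: RHS = 9, y in [3, 10]  -> 2 point(s)
  x = 10: RHS = 4, y in [2, 11]  -> 2 point(s)
Affine points: 8. Add the point at infinity: total = 9.

#E(F_13) = 9


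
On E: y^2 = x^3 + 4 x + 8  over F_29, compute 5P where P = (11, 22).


k = 5 = 101_2 (binary, LSB first: 101)
Double-and-add from P = (11, 22):
  bit 0 = 1: acc = O + (11, 22) = (11, 22)
  bit 1 = 0: acc unchanged = (11, 22)
  bit 2 = 1: acc = (11, 22) + (14, 13) = (13, 13)

5P = (13, 13)


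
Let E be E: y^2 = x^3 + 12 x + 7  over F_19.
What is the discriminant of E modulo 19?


4 a^3 + 27 b^2 = 4*12^3 + 27*7^2 = 6912 + 1323 = 8235
Delta = -16 * (8235) = -131760
Delta mod 19 = 5

Delta = 5 (mod 19)


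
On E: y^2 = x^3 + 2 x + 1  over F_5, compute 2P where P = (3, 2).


Doubling: s = (3 x1^2 + a) / (2 y1)
s = (3*3^2 + 2) / (2*2) mod 5 = 1
x3 = s^2 - 2 x1 mod 5 = 1^2 - 2*3 = 0
y3 = s (x1 - x3) - y1 mod 5 = 1 * (3 - 0) - 2 = 1

2P = (0, 1)


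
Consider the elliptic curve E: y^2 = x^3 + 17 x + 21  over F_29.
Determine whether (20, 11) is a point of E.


Check whether y^2 = x^3 + 17 x + 21 (mod 29) for (x, y) = (20, 11).
LHS: y^2 = 11^2 mod 29 = 5
RHS: x^3 + 17 x + 21 = 20^3 + 17*20 + 21 mod 29 = 9
LHS != RHS

No, not on the curve


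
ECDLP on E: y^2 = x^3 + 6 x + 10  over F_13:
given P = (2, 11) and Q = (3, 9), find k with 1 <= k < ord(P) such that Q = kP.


Enumerate multiples of P until we hit Q = (3, 9):
  1P = (2, 11)
  2P = (0, 6)
  3P = (1, 11)
  4P = (10, 2)
  5P = (11, 4)
  6P = (12, 4)
  7P = (3, 4)
  8P = (5, 10)
  9P = (9, 0)
  10P = (5, 3)
  11P = (3, 9)
Match found at i = 11.

k = 11


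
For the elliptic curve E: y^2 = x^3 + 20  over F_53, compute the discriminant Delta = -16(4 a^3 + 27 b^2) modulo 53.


4 a^3 + 27 b^2 = 4*0^3 + 27*20^2 = 0 + 10800 = 10800
Delta = -16 * (10800) = -172800
Delta mod 53 = 33

Delta = 33 (mod 53)


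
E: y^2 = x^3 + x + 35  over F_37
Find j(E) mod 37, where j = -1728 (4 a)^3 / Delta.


Delta = -16(4 a^3 + 27 b^2) mod 37 = 21
-1728 * (4 a)^3 = -1728 * (4*1)^3 mod 37 = 1
j = 1 * 21^(-1) mod 37 = 30

j = 30 (mod 37)


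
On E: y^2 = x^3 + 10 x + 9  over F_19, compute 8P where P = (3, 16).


k = 8 = 1000_2 (binary, LSB first: 0001)
Double-and-add from P = (3, 16):
  bit 0 = 0: acc unchanged = O
  bit 1 = 0: acc unchanged = O
  bit 2 = 0: acc unchanged = O
  bit 3 = 1: acc = O + (3, 3) = (3, 3)

8P = (3, 3)


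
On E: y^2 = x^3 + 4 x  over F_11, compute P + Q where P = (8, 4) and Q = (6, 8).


P != Q, so use the chord formula.
s = (y2 - y1) / (x2 - x1) = (4) / (9) mod 11 = 9
x3 = s^2 - x1 - x2 mod 11 = 9^2 - 8 - 6 = 1
y3 = s (x1 - x3) - y1 mod 11 = 9 * (8 - 1) - 4 = 4

P + Q = (1, 4)


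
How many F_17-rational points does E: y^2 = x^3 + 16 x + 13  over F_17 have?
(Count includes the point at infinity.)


For each x in F_17, count y with y^2 = x^3 + 16 x + 13 mod 17:
  x = 0: RHS = 13, y in [8, 9]  -> 2 point(s)
  x = 1: RHS = 13, y in [8, 9]  -> 2 point(s)
  x = 2: RHS = 2, y in [6, 11]  -> 2 point(s)
  x = 6: RHS = 2, y in [6, 11]  -> 2 point(s)
  x = 7: RHS = 9, y in [3, 14]  -> 2 point(s)
  x = 9: RHS = 2, y in [6, 11]  -> 2 point(s)
  x = 10: RHS = 0, y in [0]  -> 1 point(s)
  x = 13: RHS = 4, y in [2, 15]  -> 2 point(s)
  x = 16: RHS = 13, y in [8, 9]  -> 2 point(s)
Affine points: 17. Add the point at infinity: total = 18.

#E(F_17) = 18


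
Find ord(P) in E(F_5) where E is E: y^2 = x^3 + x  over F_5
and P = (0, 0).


Compute successive multiples of P until we hit O:
  1P = (0, 0)
  2P = O

ord(P) = 2


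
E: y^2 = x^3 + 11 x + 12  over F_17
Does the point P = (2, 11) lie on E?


Check whether y^2 = x^3 + 11 x + 12 (mod 17) for (x, y) = (2, 11).
LHS: y^2 = 11^2 mod 17 = 2
RHS: x^3 + 11 x + 12 = 2^3 + 11*2 + 12 mod 17 = 8
LHS != RHS

No, not on the curve


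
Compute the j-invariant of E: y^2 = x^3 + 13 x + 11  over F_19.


Delta = -16(4 a^3 + 27 b^2) mod 19 = 8
-1728 * (4 a)^3 = -1728 * (4*13)^3 mod 19 = 8
j = 8 * 8^(-1) mod 19 = 1

j = 1 (mod 19)


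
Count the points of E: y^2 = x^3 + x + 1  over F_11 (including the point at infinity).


For each x in F_11, count y with y^2 = x^3 + 1 x + 1 mod 11:
  x = 0: RHS = 1, y in [1, 10]  -> 2 point(s)
  x = 1: RHS = 3, y in [5, 6]  -> 2 point(s)
  x = 2: RHS = 0, y in [0]  -> 1 point(s)
  x = 3: RHS = 9, y in [3, 8]  -> 2 point(s)
  x = 4: RHS = 3, y in [5, 6]  -> 2 point(s)
  x = 6: RHS = 3, y in [5, 6]  -> 2 point(s)
  x = 8: RHS = 4, y in [2, 9]  -> 2 point(s)
Affine points: 13. Add the point at infinity: total = 14.

#E(F_11) = 14


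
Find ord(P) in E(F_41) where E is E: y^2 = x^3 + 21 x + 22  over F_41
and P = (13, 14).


Compute successive multiples of P until we hit O:
  1P = (13, 14)
  2P = (20, 18)
  3P = (10, 17)
  4P = (19, 33)
  5P = (27, 10)
  6P = (22, 12)
  7P = (2, 20)
  8P = (8, 28)
  ... (continuing to 18P)
  18P = O

ord(P) = 18


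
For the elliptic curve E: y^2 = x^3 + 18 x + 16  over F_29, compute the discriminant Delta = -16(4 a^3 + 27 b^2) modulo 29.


4 a^3 + 27 b^2 = 4*18^3 + 27*16^2 = 23328 + 6912 = 30240
Delta = -16 * (30240) = -483840
Delta mod 29 = 25

Delta = 25 (mod 29)


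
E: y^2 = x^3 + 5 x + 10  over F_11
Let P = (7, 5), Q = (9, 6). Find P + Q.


P != Q, so use the chord formula.
s = (y2 - y1) / (x2 - x1) = (1) / (2) mod 11 = 6
x3 = s^2 - x1 - x2 mod 11 = 6^2 - 7 - 9 = 9
y3 = s (x1 - x3) - y1 mod 11 = 6 * (7 - 9) - 5 = 5

P + Q = (9, 5)


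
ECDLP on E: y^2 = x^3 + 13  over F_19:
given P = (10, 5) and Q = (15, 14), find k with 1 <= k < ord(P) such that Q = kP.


Enumerate multiples of P until we hit Q = (15, 14):
  1P = (10, 5)
  2P = (6, 1)
  3P = (4, 1)
  4P = (16, 10)
  5P = (9, 18)
  6P = (17, 10)
  7P = (15, 5)
  8P = (13, 14)
  9P = (5, 10)
  10P = (5, 9)
  11P = (13, 5)
  12P = (15, 14)
Match found at i = 12.

k = 12


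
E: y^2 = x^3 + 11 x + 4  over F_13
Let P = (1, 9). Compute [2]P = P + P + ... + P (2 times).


k = 2 = 10_2 (binary, LSB first: 01)
Double-and-add from P = (1, 9):
  bit 0 = 0: acc unchanged = O
  bit 1 = 1: acc = O + (10, 10) = (10, 10)

2P = (10, 10)


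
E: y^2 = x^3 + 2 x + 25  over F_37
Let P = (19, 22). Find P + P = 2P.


Doubling: s = (3 x1^2 + a) / (2 y1)
s = (3*19^2 + 2) / (2*22) mod 37 = 7
x3 = s^2 - 2 x1 mod 37 = 7^2 - 2*19 = 11
y3 = s (x1 - x3) - y1 mod 37 = 7 * (19 - 11) - 22 = 34

2P = (11, 34)


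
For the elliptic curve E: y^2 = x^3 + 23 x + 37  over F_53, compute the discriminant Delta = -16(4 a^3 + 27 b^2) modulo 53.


4 a^3 + 27 b^2 = 4*23^3 + 27*37^2 = 48668 + 36963 = 85631
Delta = -16 * (85631) = -1370096
Delta mod 53 = 7

Delta = 7 (mod 53)


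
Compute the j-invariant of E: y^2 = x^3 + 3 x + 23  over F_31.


Delta = -16(4 a^3 + 27 b^2) mod 31 = 12
-1728 * (4 a)^3 = -1728 * (4*3)^3 mod 31 = 29
j = 29 * 12^(-1) mod 31 = 5

j = 5 (mod 31)


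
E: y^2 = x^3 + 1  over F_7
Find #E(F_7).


For each x in F_7, count y with y^2 = x^3 + 0 x + 1 mod 7:
  x = 0: RHS = 1, y in [1, 6]  -> 2 point(s)
  x = 1: RHS = 2, y in [3, 4]  -> 2 point(s)
  x = 2: RHS = 2, y in [3, 4]  -> 2 point(s)
  x = 3: RHS = 0, y in [0]  -> 1 point(s)
  x = 4: RHS = 2, y in [3, 4]  -> 2 point(s)
  x = 5: RHS = 0, y in [0]  -> 1 point(s)
  x = 6: RHS = 0, y in [0]  -> 1 point(s)
Affine points: 11. Add the point at infinity: total = 12.

#E(F_7) = 12


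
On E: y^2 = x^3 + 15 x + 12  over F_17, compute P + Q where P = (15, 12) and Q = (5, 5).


P != Q, so use the chord formula.
s = (y2 - y1) / (x2 - x1) = (10) / (7) mod 17 = 16
x3 = s^2 - x1 - x2 mod 17 = 16^2 - 15 - 5 = 15
y3 = s (x1 - x3) - y1 mod 17 = 16 * (15 - 15) - 12 = 5

P + Q = (15, 5)


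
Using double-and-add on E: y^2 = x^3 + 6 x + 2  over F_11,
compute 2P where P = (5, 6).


k = 2 = 10_2 (binary, LSB first: 01)
Double-and-add from P = (5, 6):
  bit 0 = 0: acc unchanged = O
  bit 1 = 1: acc = O + (6, 1) = (6, 1)

2P = (6, 1)


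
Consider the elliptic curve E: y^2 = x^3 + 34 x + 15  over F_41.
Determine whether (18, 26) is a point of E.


Check whether y^2 = x^3 + 34 x + 15 (mod 41) for (x, y) = (18, 26).
LHS: y^2 = 26^2 mod 41 = 20
RHS: x^3 + 34 x + 15 = 18^3 + 34*18 + 15 mod 41 = 22
LHS != RHS

No, not on the curve


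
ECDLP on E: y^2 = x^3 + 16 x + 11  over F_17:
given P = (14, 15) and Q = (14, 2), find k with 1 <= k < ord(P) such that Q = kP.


Enumerate multiples of P until we hit Q = (14, 2):
  1P = (14, 15)
  2P = (10, 10)
  3P = (2, 0)
  4P = (10, 7)
  5P = (14, 2)
Match found at i = 5.

k = 5


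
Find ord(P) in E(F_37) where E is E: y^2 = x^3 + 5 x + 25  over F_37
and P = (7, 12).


Compute successive multiples of P until we hit O:
  1P = (7, 12)
  2P = (22, 4)
  3P = (17, 18)
  4P = (3, 20)
  5P = (31, 36)
  6P = (0, 32)
  7P = (14, 8)
  8P = (5, 8)
  ... (continuing to 36P)
  36P = O

ord(P) = 36


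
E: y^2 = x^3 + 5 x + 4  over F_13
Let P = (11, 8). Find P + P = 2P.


Doubling: s = (3 x1^2 + a) / (2 y1)
s = (3*11^2 + 5) / (2*8) mod 13 = 10
x3 = s^2 - 2 x1 mod 13 = 10^2 - 2*11 = 0
y3 = s (x1 - x3) - y1 mod 13 = 10 * (11 - 0) - 8 = 11

2P = (0, 11)


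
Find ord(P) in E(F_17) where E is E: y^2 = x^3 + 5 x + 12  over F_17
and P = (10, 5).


Compute successive multiples of P until we hit O:
  1P = (10, 5)
  2P = (5, 3)
  3P = (11, 15)
  4P = (11, 2)
  5P = (5, 14)
  6P = (10, 12)
  7P = O

ord(P) = 7


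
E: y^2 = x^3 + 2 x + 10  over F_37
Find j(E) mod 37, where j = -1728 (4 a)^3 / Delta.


Delta = -16(4 a^3 + 27 b^2) mod 37 = 22
-1728 * (4 a)^3 = -1728 * (4*2)^3 mod 37 = 8
j = 8 * 22^(-1) mod 37 = 34

j = 34 (mod 37)


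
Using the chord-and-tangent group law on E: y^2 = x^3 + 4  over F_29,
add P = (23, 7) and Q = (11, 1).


P != Q, so use the chord formula.
s = (y2 - y1) / (x2 - x1) = (23) / (17) mod 29 = 15
x3 = s^2 - x1 - x2 mod 29 = 15^2 - 23 - 11 = 17
y3 = s (x1 - x3) - y1 mod 29 = 15 * (23 - 17) - 7 = 25

P + Q = (17, 25)


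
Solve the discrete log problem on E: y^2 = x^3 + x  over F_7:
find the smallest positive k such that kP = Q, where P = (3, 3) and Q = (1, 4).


Enumerate multiples of P until we hit Q = (1, 4):
  1P = (3, 3)
  2P = (1, 4)
Match found at i = 2.

k = 2


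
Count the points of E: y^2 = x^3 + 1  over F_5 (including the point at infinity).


For each x in F_5, count y with y^2 = x^3 + 0 x + 1 mod 5:
  x = 0: RHS = 1, y in [1, 4]  -> 2 point(s)
  x = 2: RHS = 4, y in [2, 3]  -> 2 point(s)
  x = 4: RHS = 0, y in [0]  -> 1 point(s)
Affine points: 5. Add the point at infinity: total = 6.

#E(F_5) = 6


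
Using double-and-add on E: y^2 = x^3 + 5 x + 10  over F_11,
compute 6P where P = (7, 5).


k = 6 = 110_2 (binary, LSB first: 011)
Double-and-add from P = (7, 5):
  bit 0 = 0: acc unchanged = O
  bit 1 = 1: acc = O + (1, 7) = (1, 7)
  bit 2 = 1: acc = (1, 7) + (10, 2) = (9, 6)

6P = (9, 6)


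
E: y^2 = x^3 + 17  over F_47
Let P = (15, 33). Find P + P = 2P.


Doubling: s = (3 x1^2 + a) / (2 y1)
s = (3*15^2 + 0) / (2*33) mod 47 = 38
x3 = s^2 - 2 x1 mod 47 = 38^2 - 2*15 = 4
y3 = s (x1 - x3) - y1 mod 47 = 38 * (15 - 4) - 33 = 9

2P = (4, 9)


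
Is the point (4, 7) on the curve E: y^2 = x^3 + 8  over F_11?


Check whether y^2 = x^3 + 0 x + 8 (mod 11) for (x, y) = (4, 7).
LHS: y^2 = 7^2 mod 11 = 5
RHS: x^3 + 0 x + 8 = 4^3 + 0*4 + 8 mod 11 = 6
LHS != RHS

No, not on the curve


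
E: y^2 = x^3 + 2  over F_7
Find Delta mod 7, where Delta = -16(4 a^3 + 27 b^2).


4 a^3 + 27 b^2 = 4*0^3 + 27*2^2 = 0 + 108 = 108
Delta = -16 * (108) = -1728
Delta mod 7 = 1

Delta = 1 (mod 7)


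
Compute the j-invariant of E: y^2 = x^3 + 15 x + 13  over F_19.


Delta = -16(4 a^3 + 27 b^2) mod 19 = 1
-1728 * (4 a)^3 = -1728 * (4*15)^3 mod 19 = 8
j = 8 * 1^(-1) mod 19 = 8

j = 8 (mod 19)


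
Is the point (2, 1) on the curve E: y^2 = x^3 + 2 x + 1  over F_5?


Check whether y^2 = x^3 + 2 x + 1 (mod 5) for (x, y) = (2, 1).
LHS: y^2 = 1^2 mod 5 = 1
RHS: x^3 + 2 x + 1 = 2^3 + 2*2 + 1 mod 5 = 3
LHS != RHS

No, not on the curve


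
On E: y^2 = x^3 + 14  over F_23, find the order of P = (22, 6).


Compute successive multiples of P until we hit O:
  1P = (22, 6)
  2P = (15, 13)
  3P = (10, 5)
  4P = (18, 2)
  5P = (7, 9)
  6P = (6, 0)
  7P = (7, 14)
  8P = (18, 21)
  ... (continuing to 12P)
  12P = O

ord(P) = 12


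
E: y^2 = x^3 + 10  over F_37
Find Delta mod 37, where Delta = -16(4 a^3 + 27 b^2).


4 a^3 + 27 b^2 = 4*0^3 + 27*10^2 = 0 + 2700 = 2700
Delta = -16 * (2700) = -43200
Delta mod 37 = 16

Delta = 16 (mod 37)


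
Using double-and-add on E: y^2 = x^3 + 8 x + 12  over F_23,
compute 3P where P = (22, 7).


k = 3 = 11_2 (binary, LSB first: 11)
Double-and-add from P = (22, 7):
  bit 0 = 1: acc = O + (22, 7) = (22, 7)
  bit 1 = 1: acc = (22, 7) + (14, 19) = (18, 10)

3P = (18, 10)


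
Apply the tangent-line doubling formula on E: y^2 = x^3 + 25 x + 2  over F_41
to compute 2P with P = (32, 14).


Doubling: s = (3 x1^2 + a) / (2 y1)
s = (3*32^2 + 25) / (2*14) mod 41 = 33
x3 = s^2 - 2 x1 mod 41 = 33^2 - 2*32 = 0
y3 = s (x1 - x3) - y1 mod 41 = 33 * (32 - 0) - 14 = 17

2P = (0, 17)


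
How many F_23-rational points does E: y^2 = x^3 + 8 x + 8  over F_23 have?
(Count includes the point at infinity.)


For each x in F_23, count y with y^2 = x^3 + 8 x + 8 mod 23:
  x = 0: RHS = 8, y in [10, 13]  -> 2 point(s)
  x = 2: RHS = 9, y in [3, 20]  -> 2 point(s)
  x = 3: RHS = 13, y in [6, 17]  -> 2 point(s)
  x = 4: RHS = 12, y in [9, 14]  -> 2 point(s)
  x = 5: RHS = 12, y in [9, 14]  -> 2 point(s)
  x = 7: RHS = 16, y in [4, 19]  -> 2 point(s)
  x = 8: RHS = 9, y in [3, 20]  -> 2 point(s)
  x = 9: RHS = 4, y in [2, 21]  -> 2 point(s)
  x = 11: RHS = 1, y in [1, 22]  -> 2 point(s)
  x = 13: RHS = 9, y in [3, 20]  -> 2 point(s)
  x = 14: RHS = 12, y in [9, 14]  -> 2 point(s)
  x = 16: RHS = 0, y in [0]  -> 1 point(s)
  x = 18: RHS = 4, y in [2, 21]  -> 2 point(s)
  x = 19: RHS = 4, y in [2, 21]  -> 2 point(s)
  x = 20: RHS = 3, y in [7, 16]  -> 2 point(s)
Affine points: 29. Add the point at infinity: total = 30.

#E(F_23) = 30


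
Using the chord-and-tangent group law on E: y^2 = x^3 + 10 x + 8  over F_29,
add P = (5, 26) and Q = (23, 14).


P != Q, so use the chord formula.
s = (y2 - y1) / (x2 - x1) = (17) / (18) mod 29 = 9
x3 = s^2 - x1 - x2 mod 29 = 9^2 - 5 - 23 = 24
y3 = s (x1 - x3) - y1 mod 29 = 9 * (5 - 24) - 26 = 6

P + Q = (24, 6)


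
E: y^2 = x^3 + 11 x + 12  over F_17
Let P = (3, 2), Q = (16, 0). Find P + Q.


P != Q, so use the chord formula.
s = (y2 - y1) / (x2 - x1) = (15) / (13) mod 17 = 9
x3 = s^2 - x1 - x2 mod 17 = 9^2 - 3 - 16 = 11
y3 = s (x1 - x3) - y1 mod 17 = 9 * (3 - 11) - 2 = 11

P + Q = (11, 11)


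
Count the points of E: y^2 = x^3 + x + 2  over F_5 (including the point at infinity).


For each x in F_5, count y with y^2 = x^3 + 1 x + 2 mod 5:
  x = 1: RHS = 4, y in [2, 3]  -> 2 point(s)
  x = 4: RHS = 0, y in [0]  -> 1 point(s)
Affine points: 3. Add the point at infinity: total = 4.

#E(F_5) = 4


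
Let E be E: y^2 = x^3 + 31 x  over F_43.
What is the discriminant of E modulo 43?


4 a^3 + 27 b^2 = 4*31^3 + 27*0^2 = 119164 + 0 = 119164
Delta = -16 * (119164) = -1906624
Delta mod 43 = 39

Delta = 39 (mod 43)


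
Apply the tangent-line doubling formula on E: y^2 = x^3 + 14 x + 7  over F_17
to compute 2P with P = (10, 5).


Doubling: s = (3 x1^2 + a) / (2 y1)
s = (3*10^2 + 14) / (2*5) mod 17 = 11
x3 = s^2 - 2 x1 mod 17 = 11^2 - 2*10 = 16
y3 = s (x1 - x3) - y1 mod 17 = 11 * (10 - 16) - 5 = 14

2P = (16, 14)


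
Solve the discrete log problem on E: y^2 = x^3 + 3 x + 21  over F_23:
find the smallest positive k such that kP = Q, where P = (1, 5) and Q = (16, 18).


Enumerate multiples of P until we hit Q = (16, 18):
  1P = (1, 5)
  2P = (14, 1)
  3P = (10, 19)
  4P = (13, 7)
  5P = (2, 14)
  6P = (9, 15)
  7P = (16, 5)
  8P = (6, 18)
  9P = (20, 10)
  10P = (5, 0)
  11P = (20, 13)
  12P = (6, 5)
  13P = (16, 18)
Match found at i = 13.

k = 13


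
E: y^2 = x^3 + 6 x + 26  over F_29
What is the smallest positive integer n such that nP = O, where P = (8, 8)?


Compute successive multiples of P until we hit O:
  1P = (8, 8)
  2P = (8, 21)
  3P = O

ord(P) = 3


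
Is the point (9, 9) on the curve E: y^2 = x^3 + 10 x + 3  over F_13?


Check whether y^2 = x^3 + 10 x + 3 (mod 13) for (x, y) = (9, 9).
LHS: y^2 = 9^2 mod 13 = 3
RHS: x^3 + 10 x + 3 = 9^3 + 10*9 + 3 mod 13 = 3
LHS = RHS

Yes, on the curve


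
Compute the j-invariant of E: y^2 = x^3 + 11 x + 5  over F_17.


Delta = -16(4 a^3 + 27 b^2) mod 17 = 15
-1728 * (4 a)^3 = -1728 * (4*11)^3 mod 17 = 16
j = 16 * 15^(-1) mod 17 = 9

j = 9 (mod 17)


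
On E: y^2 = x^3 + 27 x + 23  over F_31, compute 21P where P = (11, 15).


k = 21 = 10101_2 (binary, LSB first: 10101)
Double-and-add from P = (11, 15):
  bit 0 = 1: acc = O + (11, 15) = (11, 15)
  bit 1 = 0: acc unchanged = (11, 15)
  bit 2 = 1: acc = (11, 15) + (20, 10) = (16, 5)
  bit 3 = 0: acc unchanged = (16, 5)
  bit 4 = 1: acc = (16, 5) + (5, 2) = (7, 20)

21P = (7, 20)


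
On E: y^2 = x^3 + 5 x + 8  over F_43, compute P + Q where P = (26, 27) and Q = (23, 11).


P != Q, so use the chord formula.
s = (y2 - y1) / (x2 - x1) = (27) / (40) mod 43 = 34
x3 = s^2 - x1 - x2 mod 43 = 34^2 - 26 - 23 = 32
y3 = s (x1 - x3) - y1 mod 43 = 34 * (26 - 32) - 27 = 27

P + Q = (32, 27)


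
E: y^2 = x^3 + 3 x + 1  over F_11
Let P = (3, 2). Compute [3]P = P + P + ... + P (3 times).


k = 3 = 11_2 (binary, LSB first: 11)
Double-and-add from P = (3, 2):
  bit 0 = 1: acc = O + (3, 2) = (3, 2)
  bit 1 = 1: acc = (3, 2) + (9, 8) = (0, 1)

3P = (0, 1)


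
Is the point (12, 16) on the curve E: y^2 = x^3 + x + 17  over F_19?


Check whether y^2 = x^3 + 1 x + 17 (mod 19) for (x, y) = (12, 16).
LHS: y^2 = 16^2 mod 19 = 9
RHS: x^3 + 1 x + 17 = 12^3 + 1*12 + 17 mod 19 = 9
LHS = RHS

Yes, on the curve


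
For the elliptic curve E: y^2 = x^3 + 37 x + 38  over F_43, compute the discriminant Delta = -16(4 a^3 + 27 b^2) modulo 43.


4 a^3 + 27 b^2 = 4*37^3 + 27*38^2 = 202612 + 38988 = 241600
Delta = -16 * (241600) = -3865600
Delta mod 43 = 14

Delta = 14 (mod 43)


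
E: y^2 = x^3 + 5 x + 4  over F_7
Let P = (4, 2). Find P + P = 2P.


Doubling: s = (3 x1^2 + a) / (2 y1)
s = (3*4^2 + 5) / (2*2) mod 7 = 1
x3 = s^2 - 2 x1 mod 7 = 1^2 - 2*4 = 0
y3 = s (x1 - x3) - y1 mod 7 = 1 * (4 - 0) - 2 = 2

2P = (0, 2)


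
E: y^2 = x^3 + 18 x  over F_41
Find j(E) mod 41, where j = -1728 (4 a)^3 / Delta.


Delta = -16(4 a^3 + 27 b^2) mod 41 = 16
-1728 * (4 a)^3 = -1728 * (4*18)^3 mod 41 = 14
j = 14 * 16^(-1) mod 41 = 6

j = 6 (mod 41)


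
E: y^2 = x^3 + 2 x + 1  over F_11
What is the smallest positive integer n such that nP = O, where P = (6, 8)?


Compute successive multiples of P until we hit O:
  1P = (6, 8)
  2P = (10, 3)
  3P = (0, 1)
  4P = (3, 1)
  5P = (5, 9)
  6P = (1, 9)
  7P = (8, 10)
  8P = (9, 0)
  ... (continuing to 16P)
  16P = O

ord(P) = 16


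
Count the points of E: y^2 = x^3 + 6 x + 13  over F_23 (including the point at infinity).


For each x in F_23, count y with y^2 = x^3 + 6 x + 13 mod 23:
  x = 0: RHS = 13, y in [6, 17]  -> 2 point(s)
  x = 3: RHS = 12, y in [9, 14]  -> 2 point(s)
  x = 4: RHS = 9, y in [3, 20]  -> 2 point(s)
  x = 6: RHS = 12, y in [9, 14]  -> 2 point(s)
  x = 14: RHS = 12, y in [9, 14]  -> 2 point(s)
  x = 21: RHS = 16, y in [4, 19]  -> 2 point(s)
  x = 22: RHS = 6, y in [11, 12]  -> 2 point(s)
Affine points: 14. Add the point at infinity: total = 15.

#E(F_23) = 15


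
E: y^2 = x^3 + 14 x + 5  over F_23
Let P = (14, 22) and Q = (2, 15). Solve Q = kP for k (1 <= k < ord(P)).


Enumerate multiples of P until we hit Q = (2, 15):
  1P = (14, 22)
  2P = (22, 17)
  3P = (5, 4)
  4P = (8, 13)
  5P = (9, 20)
  6P = (2, 15)
Match found at i = 6.

k = 6


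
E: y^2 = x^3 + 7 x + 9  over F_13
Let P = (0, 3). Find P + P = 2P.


Doubling: s = (3 x1^2 + a) / (2 y1)
s = (3*0^2 + 7) / (2*3) mod 13 = 12
x3 = s^2 - 2 x1 mod 13 = 12^2 - 2*0 = 1
y3 = s (x1 - x3) - y1 mod 13 = 12 * (0 - 1) - 3 = 11

2P = (1, 11)


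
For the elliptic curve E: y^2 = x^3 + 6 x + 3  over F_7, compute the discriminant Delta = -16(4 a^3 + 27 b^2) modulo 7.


4 a^3 + 27 b^2 = 4*6^3 + 27*3^2 = 864 + 243 = 1107
Delta = -16 * (1107) = -17712
Delta mod 7 = 5

Delta = 5 (mod 7)


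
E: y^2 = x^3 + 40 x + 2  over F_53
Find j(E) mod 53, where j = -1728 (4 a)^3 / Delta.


Delta = -16(4 a^3 + 27 b^2) mod 53 = 20
-1728 * (4 a)^3 = -1728 * (4*40)^3 mod 53 = 21
j = 21 * 20^(-1) mod 53 = 9

j = 9 (mod 53)


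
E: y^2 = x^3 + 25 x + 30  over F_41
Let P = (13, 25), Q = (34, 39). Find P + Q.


P != Q, so use the chord formula.
s = (y2 - y1) / (x2 - x1) = (14) / (21) mod 41 = 28
x3 = s^2 - x1 - x2 mod 41 = 28^2 - 13 - 34 = 40
y3 = s (x1 - x3) - y1 mod 41 = 28 * (13 - 40) - 25 = 39

P + Q = (40, 39)


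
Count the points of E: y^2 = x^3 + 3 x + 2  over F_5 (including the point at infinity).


For each x in F_5, count y with y^2 = x^3 + 3 x + 2 mod 5:
  x = 1: RHS = 1, y in [1, 4]  -> 2 point(s)
  x = 2: RHS = 1, y in [1, 4]  -> 2 point(s)
Affine points: 4. Add the point at infinity: total = 5.

#E(F_5) = 5


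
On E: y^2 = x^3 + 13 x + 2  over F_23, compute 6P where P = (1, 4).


k = 6 = 110_2 (binary, LSB first: 011)
Double-and-add from P = (1, 4):
  bit 0 = 0: acc unchanged = O
  bit 1 = 1: acc = O + (2, 17) = (2, 17)
  bit 2 = 1: acc = (2, 17) + (12, 0) = (2, 6)

6P = (2, 6)


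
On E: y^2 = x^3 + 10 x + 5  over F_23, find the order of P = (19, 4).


Compute successive multiples of P until we hit O:
  1P = (19, 4)
  2P = (16, 12)
  3P = (13, 3)
  4P = (7, 21)
  5P = (3, 4)
  6P = (1, 19)
  7P = (12, 17)
  8P = (10, 22)
  ... (continuing to 18P)
  18P = O

ord(P) = 18


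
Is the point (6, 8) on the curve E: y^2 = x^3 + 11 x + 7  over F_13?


Check whether y^2 = x^3 + 11 x + 7 (mod 13) for (x, y) = (6, 8).
LHS: y^2 = 8^2 mod 13 = 12
RHS: x^3 + 11 x + 7 = 6^3 + 11*6 + 7 mod 13 = 3
LHS != RHS

No, not on the curve


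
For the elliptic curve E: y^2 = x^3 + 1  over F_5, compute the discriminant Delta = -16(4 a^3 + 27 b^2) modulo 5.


4 a^3 + 27 b^2 = 4*0^3 + 27*1^2 = 0 + 27 = 27
Delta = -16 * (27) = -432
Delta mod 5 = 3

Delta = 3 (mod 5)


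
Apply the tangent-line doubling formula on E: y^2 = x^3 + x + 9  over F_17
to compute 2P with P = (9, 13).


Doubling: s = (3 x1^2 + a) / (2 y1)
s = (3*9^2 + 1) / (2*13) mod 17 = 12
x3 = s^2 - 2 x1 mod 17 = 12^2 - 2*9 = 7
y3 = s (x1 - x3) - y1 mod 17 = 12 * (9 - 7) - 13 = 11

2P = (7, 11)


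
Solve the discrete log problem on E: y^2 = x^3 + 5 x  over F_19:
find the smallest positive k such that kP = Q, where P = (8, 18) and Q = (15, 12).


Enumerate multiples of P until we hit Q = (15, 12):
  1P = (8, 18)
  2P = (1, 5)
  3P = (15, 7)
  4P = (7, 13)
  5P = (10, 10)
  6P = (17, 18)
  7P = (13, 1)
  8P = (5, 6)
  9P = (3, 2)
  10P = (0, 0)
  11P = (3, 17)
  12P = (5, 13)
  13P = (13, 18)
  14P = (17, 1)
  15P = (10, 9)
  16P = (7, 6)
  17P = (15, 12)
Match found at i = 17.

k = 17


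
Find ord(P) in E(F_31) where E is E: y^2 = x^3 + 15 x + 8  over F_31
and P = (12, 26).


Compute successive multiples of P until we hit O:
  1P = (12, 26)
  2P = (9, 29)
  3P = (11, 4)
  4P = (27, 16)
  5P = (20, 0)
  6P = (27, 15)
  7P = (11, 27)
  8P = (9, 2)
  ... (continuing to 10P)
  10P = O

ord(P) = 10


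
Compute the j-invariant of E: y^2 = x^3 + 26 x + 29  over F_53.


Delta = -16(4 a^3 + 27 b^2) mod 53 = 11
-1728 * (4 a)^3 = -1728 * (4*26)^3 mod 53 = 44
j = 44 * 11^(-1) mod 53 = 4

j = 4 (mod 53)


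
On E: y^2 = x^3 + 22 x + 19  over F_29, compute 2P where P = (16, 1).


k = 2 = 10_2 (binary, LSB first: 01)
Double-and-add from P = (16, 1):
  bit 0 = 0: acc unchanged = O
  bit 1 = 1: acc = O + (2, 19) = (2, 19)

2P = (2, 19)


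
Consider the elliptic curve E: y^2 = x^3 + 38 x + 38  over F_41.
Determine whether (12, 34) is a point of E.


Check whether y^2 = x^3 + 38 x + 38 (mod 41) for (x, y) = (12, 34).
LHS: y^2 = 34^2 mod 41 = 8
RHS: x^3 + 38 x + 38 = 12^3 + 38*12 + 38 mod 41 = 8
LHS = RHS

Yes, on the curve


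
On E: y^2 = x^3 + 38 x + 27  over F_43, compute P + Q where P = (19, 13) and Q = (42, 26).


P != Q, so use the chord formula.
s = (y2 - y1) / (x2 - x1) = (13) / (23) mod 43 = 23
x3 = s^2 - x1 - x2 mod 43 = 23^2 - 19 - 42 = 38
y3 = s (x1 - x3) - y1 mod 43 = 23 * (19 - 38) - 13 = 23

P + Q = (38, 23)


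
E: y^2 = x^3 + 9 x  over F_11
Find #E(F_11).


For each x in F_11, count y with y^2 = x^3 + 9 x + 0 mod 11:
  x = 0: RHS = 0, y in [0]  -> 1 point(s)
  x = 2: RHS = 4, y in [2, 9]  -> 2 point(s)
  x = 4: RHS = 1, y in [1, 10]  -> 2 point(s)
  x = 5: RHS = 5, y in [4, 7]  -> 2 point(s)
  x = 8: RHS = 1, y in [1, 10]  -> 2 point(s)
  x = 10: RHS = 1, y in [1, 10]  -> 2 point(s)
Affine points: 11. Add the point at infinity: total = 12.

#E(F_11) = 12


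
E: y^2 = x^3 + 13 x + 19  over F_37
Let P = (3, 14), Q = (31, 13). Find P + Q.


P != Q, so use the chord formula.
s = (y2 - y1) / (x2 - x1) = (36) / (28) mod 37 = 33
x3 = s^2 - x1 - x2 mod 37 = 33^2 - 3 - 31 = 19
y3 = s (x1 - x3) - y1 mod 37 = 33 * (3 - 19) - 14 = 13

P + Q = (19, 13)


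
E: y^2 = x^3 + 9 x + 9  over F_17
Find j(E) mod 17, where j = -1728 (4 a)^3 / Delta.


Delta = -16(4 a^3 + 27 b^2) mod 17 = 3
-1728 * (4 a)^3 = -1728 * (4*9)^3 mod 17 = 14
j = 14 * 3^(-1) mod 17 = 16

j = 16 (mod 17)


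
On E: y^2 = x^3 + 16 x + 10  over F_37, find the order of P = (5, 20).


Compute successive multiples of P until we hit O:
  1P = (5, 20)
  2P = (18, 5)
  3P = (30, 6)
  4P = (27, 16)
  5P = (35, 9)
  6P = (4, 8)
  7P = (24, 11)
  8P = (36, 20)
  ... (continuing to 48P)
  48P = O

ord(P) = 48


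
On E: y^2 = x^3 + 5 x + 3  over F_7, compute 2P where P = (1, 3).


k = 2 = 10_2 (binary, LSB first: 01)
Double-and-add from P = (1, 3):
  bit 0 = 0: acc unchanged = O
  bit 1 = 1: acc = O + (6, 2) = (6, 2)

2P = (6, 2)


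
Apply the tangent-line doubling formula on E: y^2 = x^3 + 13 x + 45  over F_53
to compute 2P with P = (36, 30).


Doubling: s = (3 x1^2 + a) / (2 y1)
s = (3*36^2 + 13) / (2*30) mod 53 = 50
x3 = s^2 - 2 x1 mod 53 = 50^2 - 2*36 = 43
y3 = s (x1 - x3) - y1 mod 53 = 50 * (36 - 43) - 30 = 44

2P = (43, 44)


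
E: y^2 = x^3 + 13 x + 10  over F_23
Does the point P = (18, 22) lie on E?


Check whether y^2 = x^3 + 13 x + 10 (mod 23) for (x, y) = (18, 22).
LHS: y^2 = 22^2 mod 23 = 1
RHS: x^3 + 13 x + 10 = 18^3 + 13*18 + 10 mod 23 = 4
LHS != RHS

No, not on the curve


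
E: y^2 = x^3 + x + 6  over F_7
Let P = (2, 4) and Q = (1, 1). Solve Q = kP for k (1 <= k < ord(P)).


Enumerate multiples of P until we hit Q = (1, 1):
  1P = (2, 4)
  2P = (4, 5)
  3P = (3, 6)
  4P = (6, 2)
  5P = (1, 6)
  6P = (1, 1)
Match found at i = 6.

k = 6


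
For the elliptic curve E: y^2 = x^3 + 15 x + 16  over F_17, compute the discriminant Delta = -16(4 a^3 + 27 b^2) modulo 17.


4 a^3 + 27 b^2 = 4*15^3 + 27*16^2 = 13500 + 6912 = 20412
Delta = -16 * (20412) = -326592
Delta mod 17 = 12

Delta = 12 (mod 17)


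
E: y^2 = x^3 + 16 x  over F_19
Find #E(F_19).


For each x in F_19, count y with y^2 = x^3 + 16 x + 0 mod 19:
  x = 0: RHS = 0, y in [0]  -> 1 point(s)
  x = 1: RHS = 17, y in [6, 13]  -> 2 point(s)
  x = 10: RHS = 1, y in [1, 18]  -> 2 point(s)
  x = 11: RHS = 6, y in [5, 14]  -> 2 point(s)
  x = 12: RHS = 1, y in [1, 18]  -> 2 point(s)
  x = 13: RHS = 11, y in [7, 12]  -> 2 point(s)
  x = 14: RHS = 4, y in [2, 17]  -> 2 point(s)
  x = 15: RHS = 5, y in [9, 10]  -> 2 point(s)
  x = 16: RHS = 1, y in [1, 18]  -> 2 point(s)
  x = 17: RHS = 17, y in [6, 13]  -> 2 point(s)
Affine points: 19. Add the point at infinity: total = 20.

#E(F_19) = 20


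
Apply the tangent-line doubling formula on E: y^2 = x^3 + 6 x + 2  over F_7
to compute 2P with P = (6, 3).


Doubling: s = (3 x1^2 + a) / (2 y1)
s = (3*6^2 + 6) / (2*3) mod 7 = 5
x3 = s^2 - 2 x1 mod 7 = 5^2 - 2*6 = 6
y3 = s (x1 - x3) - y1 mod 7 = 5 * (6 - 6) - 3 = 4

2P = (6, 4)


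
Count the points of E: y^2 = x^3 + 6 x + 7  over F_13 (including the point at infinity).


For each x in F_13, count y with y^2 = x^3 + 6 x + 7 mod 13:
  x = 1: RHS = 1, y in [1, 12]  -> 2 point(s)
  x = 2: RHS = 1, y in [1, 12]  -> 2 point(s)
  x = 3: RHS = 0, y in [0]  -> 1 point(s)
  x = 4: RHS = 4, y in [2, 11]  -> 2 point(s)
  x = 6: RHS = 12, y in [5, 8]  -> 2 point(s)
  x = 9: RHS = 10, y in [6, 7]  -> 2 point(s)
  x = 10: RHS = 1, y in [1, 12]  -> 2 point(s)
  x = 11: RHS = 0, y in [0]  -> 1 point(s)
  x = 12: RHS = 0, y in [0]  -> 1 point(s)
Affine points: 15. Add the point at infinity: total = 16.

#E(F_13) = 16


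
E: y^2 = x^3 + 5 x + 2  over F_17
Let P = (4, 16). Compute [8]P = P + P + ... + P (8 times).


k = 8 = 1000_2 (binary, LSB first: 0001)
Double-and-add from P = (4, 16):
  bit 0 = 0: acc unchanged = O
  bit 1 = 0: acc unchanged = O
  bit 2 = 0: acc unchanged = O
  bit 3 = 1: acc = O + (15, 1) = (15, 1)

8P = (15, 1)


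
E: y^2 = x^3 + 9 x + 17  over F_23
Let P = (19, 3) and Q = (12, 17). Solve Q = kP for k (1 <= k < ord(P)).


Enumerate multiples of P until we hit Q = (12, 17):
  1P = (19, 3)
  2P = (12, 6)
  3P = (18, 13)
  4P = (17, 0)
  5P = (18, 10)
  6P = (12, 17)
Match found at i = 6.

k = 6


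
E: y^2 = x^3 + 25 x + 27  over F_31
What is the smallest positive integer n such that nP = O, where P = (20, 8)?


Compute successive multiples of P until we hit O:
  1P = (20, 8)
  2P = (23, 20)
  3P = (4, 25)
  4P = (16, 11)
  5P = (13, 10)
  6P = (12, 3)
  7P = (27, 7)
  8P = (3, 25)
  ... (continuing to 38P)
  38P = O

ord(P) = 38


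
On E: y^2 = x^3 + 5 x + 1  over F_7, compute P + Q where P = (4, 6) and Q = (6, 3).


P != Q, so use the chord formula.
s = (y2 - y1) / (x2 - x1) = (4) / (2) mod 7 = 2
x3 = s^2 - x1 - x2 mod 7 = 2^2 - 4 - 6 = 1
y3 = s (x1 - x3) - y1 mod 7 = 2 * (4 - 1) - 6 = 0

P + Q = (1, 0)


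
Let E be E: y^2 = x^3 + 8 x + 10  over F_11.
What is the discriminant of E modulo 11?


4 a^3 + 27 b^2 = 4*8^3 + 27*10^2 = 2048 + 2700 = 4748
Delta = -16 * (4748) = -75968
Delta mod 11 = 9

Delta = 9 (mod 11)


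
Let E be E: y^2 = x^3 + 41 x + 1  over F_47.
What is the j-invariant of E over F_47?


Delta = -16(4 a^3 + 27 b^2) mod 47 = 44
-1728 * (4 a)^3 = -1728 * (4*41)^3 mod 47 = 28
j = 28 * 44^(-1) mod 47 = 22

j = 22 (mod 47)


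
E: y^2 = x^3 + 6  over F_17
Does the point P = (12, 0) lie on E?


Check whether y^2 = x^3 + 0 x + 6 (mod 17) for (x, y) = (12, 0).
LHS: y^2 = 0^2 mod 17 = 0
RHS: x^3 + 0 x + 6 = 12^3 + 0*12 + 6 mod 17 = 0
LHS = RHS

Yes, on the curve


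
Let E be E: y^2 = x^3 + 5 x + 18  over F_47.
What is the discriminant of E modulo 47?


4 a^3 + 27 b^2 = 4*5^3 + 27*18^2 = 500 + 8748 = 9248
Delta = -16 * (9248) = -147968
Delta mod 47 = 35

Delta = 35 (mod 47)


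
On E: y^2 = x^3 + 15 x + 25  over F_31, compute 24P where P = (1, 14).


k = 24 = 11000_2 (binary, LSB first: 00011)
Double-and-add from P = (1, 14):
  bit 0 = 0: acc unchanged = O
  bit 1 = 0: acc unchanged = O
  bit 2 = 0: acc unchanged = O
  bit 3 = 1: acc = O + (7, 15) = (7, 15)
  bit 4 = 1: acc = (7, 15) + (4, 26) = (30, 28)

24P = (30, 28)


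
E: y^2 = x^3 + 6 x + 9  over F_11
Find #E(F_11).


For each x in F_11, count y with y^2 = x^3 + 6 x + 9 mod 11:
  x = 0: RHS = 9, y in [3, 8]  -> 2 point(s)
  x = 1: RHS = 5, y in [4, 7]  -> 2 point(s)
  x = 4: RHS = 9, y in [3, 8]  -> 2 point(s)
  x = 7: RHS = 9, y in [3, 8]  -> 2 point(s)
  x = 9: RHS = 0, y in [0]  -> 1 point(s)
Affine points: 9. Add the point at infinity: total = 10.

#E(F_11) = 10


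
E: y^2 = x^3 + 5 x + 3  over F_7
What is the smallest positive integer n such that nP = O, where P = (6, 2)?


Compute successive multiples of P until we hit O:
  1P = (6, 2)
  2P = (6, 5)
  3P = O

ord(P) = 3


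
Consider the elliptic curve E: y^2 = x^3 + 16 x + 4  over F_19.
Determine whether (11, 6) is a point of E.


Check whether y^2 = x^3 + 16 x + 4 (mod 19) for (x, y) = (11, 6).
LHS: y^2 = 6^2 mod 19 = 17
RHS: x^3 + 16 x + 4 = 11^3 + 16*11 + 4 mod 19 = 10
LHS != RHS

No, not on the curve


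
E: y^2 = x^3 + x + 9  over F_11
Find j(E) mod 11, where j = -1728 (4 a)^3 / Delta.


Delta = -16(4 a^3 + 27 b^2) mod 11 = 1
-1728 * (4 a)^3 = -1728 * (4*1)^3 mod 11 = 2
j = 2 * 1^(-1) mod 11 = 2

j = 2 (mod 11)


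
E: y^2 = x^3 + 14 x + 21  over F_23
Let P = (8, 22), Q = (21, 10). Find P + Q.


P != Q, so use the chord formula.
s = (y2 - y1) / (x2 - x1) = (11) / (13) mod 23 = 15
x3 = s^2 - x1 - x2 mod 23 = 15^2 - 8 - 21 = 12
y3 = s (x1 - x3) - y1 mod 23 = 15 * (8 - 12) - 22 = 10

P + Q = (12, 10)


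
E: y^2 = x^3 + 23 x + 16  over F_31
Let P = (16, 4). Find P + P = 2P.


Doubling: s = (3 x1^2 + a) / (2 y1)
s = (3*16^2 + 23) / (2*4) mod 31 = 2
x3 = s^2 - 2 x1 mod 31 = 2^2 - 2*16 = 3
y3 = s (x1 - x3) - y1 mod 31 = 2 * (16 - 3) - 4 = 22

2P = (3, 22)


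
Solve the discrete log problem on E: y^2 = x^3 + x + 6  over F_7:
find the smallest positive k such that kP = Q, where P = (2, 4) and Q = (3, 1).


Enumerate multiples of P until we hit Q = (3, 1):
  1P = (2, 4)
  2P = (4, 5)
  3P = (3, 6)
  4P = (6, 2)
  5P = (1, 6)
  6P = (1, 1)
  7P = (6, 5)
  8P = (3, 1)
Match found at i = 8.

k = 8


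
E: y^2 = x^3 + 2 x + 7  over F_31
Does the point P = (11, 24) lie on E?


Check whether y^2 = x^3 + 2 x + 7 (mod 31) for (x, y) = (11, 24).
LHS: y^2 = 24^2 mod 31 = 18
RHS: x^3 + 2 x + 7 = 11^3 + 2*11 + 7 mod 31 = 27
LHS != RHS

No, not on the curve


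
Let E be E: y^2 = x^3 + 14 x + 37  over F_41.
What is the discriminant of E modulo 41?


4 a^3 + 27 b^2 = 4*14^3 + 27*37^2 = 10976 + 36963 = 47939
Delta = -16 * (47939) = -767024
Delta mod 41 = 4

Delta = 4 (mod 41)


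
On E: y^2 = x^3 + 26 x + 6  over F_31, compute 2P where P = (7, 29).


Doubling: s = (3 x1^2 + a) / (2 y1)
s = (3*7^2 + 26) / (2*29) mod 31 = 11
x3 = s^2 - 2 x1 mod 31 = 11^2 - 2*7 = 14
y3 = s (x1 - x3) - y1 mod 31 = 11 * (7 - 14) - 29 = 18

2P = (14, 18)


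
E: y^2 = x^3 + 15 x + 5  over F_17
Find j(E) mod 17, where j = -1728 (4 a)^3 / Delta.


Delta = -16(4 a^3 + 27 b^2) mod 17 = 14
-1728 * (4 a)^3 = -1728 * (4*15)^3 mod 17 = 5
j = 5 * 14^(-1) mod 17 = 4

j = 4 (mod 17)


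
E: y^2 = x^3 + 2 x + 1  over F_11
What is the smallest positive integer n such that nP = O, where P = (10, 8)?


Compute successive multiples of P until we hit O:
  1P = (10, 8)
  2P = (3, 10)
  3P = (1, 2)
  4P = (9, 0)
  5P = (1, 9)
  6P = (3, 1)
  7P = (10, 3)
  8P = O

ord(P) = 8


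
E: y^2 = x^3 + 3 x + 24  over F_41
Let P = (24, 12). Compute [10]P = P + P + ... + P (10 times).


k = 10 = 1010_2 (binary, LSB first: 0101)
Double-and-add from P = (24, 12):
  bit 0 = 0: acc unchanged = O
  bit 1 = 1: acc = O + (13, 28) = (13, 28)
  bit 2 = 0: acc unchanged = (13, 28)
  bit 3 = 1: acc = (13, 28) + (5, 0) = (25, 12)

10P = (25, 12)


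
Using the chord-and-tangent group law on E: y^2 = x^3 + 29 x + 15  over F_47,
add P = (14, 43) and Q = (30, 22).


P != Q, so use the chord formula.
s = (y2 - y1) / (x2 - x1) = (26) / (16) mod 47 = 31
x3 = s^2 - x1 - x2 mod 47 = 31^2 - 14 - 30 = 24
y3 = s (x1 - x3) - y1 mod 47 = 31 * (14 - 24) - 43 = 23

P + Q = (24, 23)
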